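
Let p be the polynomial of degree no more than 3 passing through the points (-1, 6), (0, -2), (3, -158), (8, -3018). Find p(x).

Write p(x) = ax^3 + bx^2 + cx + d. Substituting each data point gives a linear system:
  -a + b - c + d = 6
  d = -2
  27a + 9b + 3c + d = -158
  512a + 64b + 8c + d = -3018
Solving the system yields a = -6, b = 1, c = -1, d = -2.
So p(x) = -6x^3 + x^2 - x - 2.
Check: p(0) = -2. ✓

p(x) = -6x^3 + x^2 - x - 2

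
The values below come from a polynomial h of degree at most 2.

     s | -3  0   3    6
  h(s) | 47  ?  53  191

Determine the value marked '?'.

The 3 known points determine the degree-2 polynomial uniquely.
Write h(s) = as^2 + bs + c. Substituting each data point gives a linear system:
  9a - 3b + c = 47
  9a + 3b + c = 53
  36a + 6b + c = 191
Solving the system yields a = 5, b = 1, c = 5.
So h(s) = 5s^2 + s + 5.
Then h(0) = 5.

5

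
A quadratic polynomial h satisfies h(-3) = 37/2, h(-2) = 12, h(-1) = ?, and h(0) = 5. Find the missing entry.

On equispaced nodes a degree-2 polynomial has vanishing third forward difference, so
  - h(-3) + 3·h(-2) - 3·h(-1) + h(0) = 0.
Substituting the known values and solving for h(-1):
  -3·h(-1) = -45/2
  h(-1) = 15/2.

15/2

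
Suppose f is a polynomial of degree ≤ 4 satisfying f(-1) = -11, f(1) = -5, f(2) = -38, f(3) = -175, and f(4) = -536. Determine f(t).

Write f(t) = at^4 + bt^3 + ct^2 + dt + e. Substituting each data point gives a linear system:
  a - b + c - d + e = -11
  a + b + c + d + e = -5
  16a + 8b + 4c + 2d + e = -38
  81a + 27b + 9c + 3d + e = -175
  256a + 64b + 16c + 4d + e = -536
Solving the system yields a = -2, b = 0, c = -2, d = 3, e = -4.
So f(t) = -2t⁴ - 2t² + 3t - 4.
Check: f(-1) = -11. ✓

f(t) = -2t^4 - 2t^2 + 3t - 4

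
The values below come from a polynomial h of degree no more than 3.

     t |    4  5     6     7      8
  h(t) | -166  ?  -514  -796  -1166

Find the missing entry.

-308

The 4 known points determine the degree-3 polynomial uniquely.
Write h(t) = at^3 + bt^2 + ct + d. Substituting each data point gives a linear system:
  64a + 16b + 4c + d = -166
  216a + 36b + 6c + d = -514
  343a + 49b + 7c + d = -796
  512a + 64b + 8c + d = -1166
Solving the system yields a = -2, b = -2, c = -2, d = 2.
So h(t) = -2t^3 - 2t^2 - 2t + 2.
Then h(5) = -308.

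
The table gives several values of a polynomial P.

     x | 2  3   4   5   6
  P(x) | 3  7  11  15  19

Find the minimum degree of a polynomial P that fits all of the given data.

Forward differences of the values at x = 2, 3, 4, 5, 6:
  P  : 3  7  11  15  19
  Δ  : 4  4  4  4
  Δ^2: 0  0  0
  Δ^3: 0  0
  Δ^4: 0
The first differences are constant (4) and nonzero, while all higher differences vanish, so the minimal degree is 1.

1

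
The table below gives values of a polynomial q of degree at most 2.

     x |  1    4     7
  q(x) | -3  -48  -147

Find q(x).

Write q(x) = ax^2 + bx + c. Substituting each data point gives a linear system:
  a + b + c = -3
  16a + 4b + c = -48
  49a + 7b + c = -147
Solving the system yields a = -3, b = 0, c = 0.
So q(x) = -3x^2.
Check: q(4) = -48. ✓

q(x) = -3x^2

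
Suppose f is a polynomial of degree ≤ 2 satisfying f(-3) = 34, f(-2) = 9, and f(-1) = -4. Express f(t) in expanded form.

Using the Lagrange interpolation formula with nodes -3, -2, -1:
  L_0(t) = (t + 2)(t + 1) / 2
  L_1(t) = (t + 3)(t + 1) / -1
  L_2(t) = (t + 3)(t + 2) / 2
Then f(t) = 34·L_0(t) + 9·L_1(t) - 4·L_2(t).
Expanding and collecting terms gives f(t) = 6t^2 + 5t - 5.
Check: f(-1) = -4. ✓

f(t) = 6t^2 + 5t - 5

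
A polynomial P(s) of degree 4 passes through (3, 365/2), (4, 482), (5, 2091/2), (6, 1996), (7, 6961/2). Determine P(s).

Write P(s) = as^4 + bs^3 + cs^2 + ds + e. Substituting each data point gives a linear system:
  81a + 27b + 9c + 3d + e = 365/2
  256a + 64b + 16c + 4d + e = 482
  625a + 125b + 25c + 5d + e = 2091/2
  1296a + 216b + 36c + 6d + e = 1996
  2401a + 343b + 49c + 7d + e = 6961/2
Solving the system yields a = 1, b = 5/2, c = 5, d = -3, e = -2.
So P(s) = s^4 + (5/2)s^3 + 5s^2 - 3s - 2.
Check: P(4) = 482. ✓

P(s) = s^4 + (5/2)s^3 + 5s^2 - 3s - 2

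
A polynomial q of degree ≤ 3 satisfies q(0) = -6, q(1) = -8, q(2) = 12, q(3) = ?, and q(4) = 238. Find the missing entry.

84

The 4 known points determine the degree-3 polynomial uniquely.
Write q(x) = ax^3 + bx^2 + cx + d. Substituting each data point gives a linear system:
  d = -6
  a + b + c + d = -8
  8a + 4b + 2c + d = 12
  64a + 16b + 4c + d = 238
Solving the system yields a = 5, b = -4, c = -3, d = -6.
So q(x) = 5x^3 - 4x^2 - 3x - 6.
Then q(3) = 84.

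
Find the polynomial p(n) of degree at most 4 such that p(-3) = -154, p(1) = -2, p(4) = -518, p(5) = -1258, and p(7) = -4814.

Using the Lagrange interpolation formula with nodes -3, 1, 4, 5, 7:
  L_0(n) = (n - 1)(n - 4)(n - 5)(n - 7) / 2240
  L_1(n) = (n + 3)(n - 4)(n - 5)(n - 7) / -288
  L_2(n) = (n + 3)(n - 1)(n - 5)(n - 7) / 63
  L_3(n) = (n + 3)(n - 1)(n - 4)(n - 7) / -64
  L_4(n) = (n + 3)(n - 1)(n - 4)(n - 5) / 360
Then p(n) = -154·L_0(n) - 2·L_1(n) - 518·L_2(n) - 1258·L_3(n) - 4814·L_4(n).
Expanding and collecting terms gives p(n) = -2n^4 - 2n + 2.
Check: p(-3) = -154. ✓

p(n) = -2n^4 - 2n + 2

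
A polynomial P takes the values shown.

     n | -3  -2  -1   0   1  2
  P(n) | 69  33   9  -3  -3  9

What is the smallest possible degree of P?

Forward differences of the values at n = -3, -2, -1, 0, 1, 2:
  P  : 69  33  9  -3  -3  9
  Δ  : -36  -24  -12  0  12
  Δ^2: 12  12  12  12
  Δ^3: 0  0  0
  Δ^4: 0  0
  Δ^5: 0
The second differences are constant (12) and nonzero, while all higher differences vanish, so the minimal degree is 2.

2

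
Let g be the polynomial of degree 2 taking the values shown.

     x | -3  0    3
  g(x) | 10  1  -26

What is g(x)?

Write g(x) = ax^2 + bx + c. Substituting each data point gives a linear system:
  9a - 3b + c = 10
  c = 1
  9a + 3b + c = -26
Solving the system yields a = -1, b = -6, c = 1.
So g(x) = -x² - 6x + 1.
Check: g(-3) = 10. ✓

g(x) = -x^2 - 6x + 1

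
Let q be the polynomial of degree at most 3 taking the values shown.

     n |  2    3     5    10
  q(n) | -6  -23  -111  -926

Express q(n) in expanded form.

Write q(n) = an^3 + bn^2 + cn + d. Substituting each data point gives a linear system:
  8a + 4b + 2c + d = -6
  27a + 9b + 3c + d = -23
  125a + 25b + 5c + d = -111
  1000a + 100b + 10c + d = -926
Solving the system yields a = -1, b = 1, c = -3, d = 4.
So q(n) = -n^3 + n^2 - 3n + 4.
Check: q(2) = -6. ✓

q(n) = -n^3 + n^2 - 3n + 4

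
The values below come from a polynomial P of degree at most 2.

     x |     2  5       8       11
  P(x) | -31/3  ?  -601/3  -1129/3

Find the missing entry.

-235/3

The 3 known points determine the degree-2 polynomial uniquely.
Write P(x) = ax^2 + bx + c. Substituting each data point gives a linear system:
  4a + 2b + c = -31/3
  64a + 8b + c = -601/3
  121a + 11b + c = -1129/3
Solving the system yields a = -3, b = -5/3, c = 5.
So P(x) = -3x^2 - (5/3)x + 5.
Then P(5) = -235/3.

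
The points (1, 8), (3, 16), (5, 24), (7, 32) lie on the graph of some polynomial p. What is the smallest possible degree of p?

1

Forward differences of the values at t = 1, 3, 5, 7:
  p  : 8  16  24  32
  Δ  : 8  8  8
  Δ^2: 0  0
  Δ^3: 0
The first differences are constant (8) and nonzero, while all higher differences vanish, so the minimal degree is 1.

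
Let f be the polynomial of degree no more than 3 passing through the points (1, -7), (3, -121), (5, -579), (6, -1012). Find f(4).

Using the Lagrange interpolation formula with nodes 1, 3, 5, 6:
  L_0(x) = (x - 3)(x - 5)(x - 6) / -40
  L_1(x) = (x - 1)(x - 5)(x - 6) / 12
  L_2(x) = (x - 1)(x - 3)(x - 6) / -8
  L_3(x) = (x - 1)(x - 3)(x - 5) / 15
Then f(x) = -7·L_0(x) - 121·L_1(x) - 579·L_2(x) - 1012·L_3(x).
Expanding and collecting terms gives f(x) = -5x^3 + 2x^2 - 4.
Evaluating at x = 4: f(4) = -292.

-292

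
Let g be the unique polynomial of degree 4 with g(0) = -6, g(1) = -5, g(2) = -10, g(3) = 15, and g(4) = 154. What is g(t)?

Write g(t) = at^4 + bt^3 + ct^2 + dt + e. Substituting each data point gives a linear system:
  e = -6
  a + b + c + d + e = -5
  16a + 8b + 4c + 2d + e = -10
  81a + 27b + 9c + 3d + e = 15
  256a + 64b + 16c + 4d + e = 154
Solving the system yields a = 2, b = -6, c = 1, d = 4, e = -6.
So g(t) = 2t⁴ - 6t³ + t² + 4t - 6.
Check: g(0) = -6. ✓

g(t) = 2t^4 - 6t^3 + t^2 + 4t - 6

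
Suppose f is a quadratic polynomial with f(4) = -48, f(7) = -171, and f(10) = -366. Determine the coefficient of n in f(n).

3

Write f(n) = an^2 + bn + c. Substituting each data point gives a linear system:
  16a + 4b + c = -48
  49a + 7b + c = -171
  100a + 10b + c = -366
Solving the system yields a = -4, b = 3, c = 4.
So f(n) = -4n^2 + 3n + 4.
The coefficient of n is 3.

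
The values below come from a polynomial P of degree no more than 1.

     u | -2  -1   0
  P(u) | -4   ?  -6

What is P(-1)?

On equispaced nodes a degree-1 polynomial has vanishing second forward difference, so
  P(-2) - 2·P(-1) + P(0) = 0.
Substituting the known values and solving for P(-1):
  -2·P(-1) = 10
  P(-1) = -5.

-5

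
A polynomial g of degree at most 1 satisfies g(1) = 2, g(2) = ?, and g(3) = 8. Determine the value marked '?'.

5

On equispaced nodes a degree-1 polynomial has vanishing second forward difference, so
  g(1) - 2·g(2) + g(3) = 0.
Substituting the known values and solving for g(2):
  -2·g(2) = -10
  g(2) = 5.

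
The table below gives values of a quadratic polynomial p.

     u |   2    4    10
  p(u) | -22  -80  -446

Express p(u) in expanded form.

Write p(u) = au^2 + bu + c. Substituting each data point gives a linear system:
  4a + 2b + c = -22
  16a + 4b + c = -80
  100a + 10b + c = -446
Solving the system yields a = -4, b = -5, c = 4.
So p(u) = -4u² - 5u + 4.
Check: p(10) = -446. ✓

p(u) = -4u^2 - 5u + 4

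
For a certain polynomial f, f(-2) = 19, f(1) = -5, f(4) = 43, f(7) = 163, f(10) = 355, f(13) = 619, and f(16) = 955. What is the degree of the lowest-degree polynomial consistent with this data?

Forward differences of the values at t = -2, 1, 4, 7, 10, 13, 16:
  f  : 19  -5  43  163  355  619  955
  Δ  : -24  48  120  192  264  336
  Δ^2: 72  72  72  72  72
  Δ^3: 0  0  0  0
  Δ^4: 0  0  0
  Δ^5: 0  0
  Δ^6: 0
The second differences are constant (72) and nonzero, while all higher differences vanish, so the minimal degree is 2.

2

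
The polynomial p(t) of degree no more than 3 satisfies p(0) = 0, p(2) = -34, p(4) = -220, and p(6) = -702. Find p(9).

-2295

Write p(t) = at^3 + bt^2 + ct + d. Substituting each data point gives a linear system:
  d = 0
  8a + 4b + 2c + d = -34
  64a + 16b + 4c + d = -220
  216a + 36b + 6c + d = -702
Solving the system yields a = -3, b = -1, c = -3, d = 0.
So p(t) = -3t^3 - t^2 - 3t.
Then p(9) = -2295.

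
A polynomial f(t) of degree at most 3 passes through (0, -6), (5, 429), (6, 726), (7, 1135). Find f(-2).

Using the Lagrange interpolation formula with nodes 0, 5, 6, 7:
  L_0(t) = (t - 5)(t - 6)(t - 7) / -210
  L_1(t) = t(t - 6)(t - 7) / 10
  L_2(t) = t(t - 5)(t - 7) / -6
  L_3(t) = t(t - 5)(t - 6) / 14
Then f(t) = -6·L_0(t) + 429·L_1(t) + 726·L_2(t) + 1135·L_3(t).
Expanding and collecting terms gives f(t) = 3t^3 + 2t^2 + 2t - 6.
Evaluating at t = -2: f(-2) = -26.

-26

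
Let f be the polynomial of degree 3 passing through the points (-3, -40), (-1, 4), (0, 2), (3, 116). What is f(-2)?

-4

Using the Lagrange interpolation formula with nodes -3, -1, 0, 3:
  L_0(u) = (u + 1)u(u - 3) / -36
  L_1(u) = (u + 3)u(u - 3) / 8
  L_2(u) = (u + 3)(u + 1)(u - 3) / -9
  L_3(u) = (u + 3)(u + 1)u / 72
Then f(u) = -40·L_0(u) + 4·L_1(u) + 2·L_2(u) + 116·L_3(u).
Expanding and collecting terms gives f(u) = 3u³ + 4u² - u + 2.
Evaluating at u = -2: f(-2) = -4.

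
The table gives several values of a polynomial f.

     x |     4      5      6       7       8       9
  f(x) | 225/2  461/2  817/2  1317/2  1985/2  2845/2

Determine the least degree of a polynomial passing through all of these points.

Forward differences of the values at x = 4, 5, 6, 7, 8, 9:
  f  : 225/2  461/2  817/2  1317/2  1985/2  2845/2
  Δ  : 118  178  250  334  430
  Δ^2: 60  72  84  96
  Δ^3: 12  12  12
  Δ^4: 0  0
  Δ^5: 0
The third differences are constant (12) and nonzero, while all higher differences vanish, so the minimal degree is 3.

3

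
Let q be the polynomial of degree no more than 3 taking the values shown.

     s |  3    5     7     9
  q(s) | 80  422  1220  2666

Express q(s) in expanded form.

q(s) = 4s^3 - 3s^2 - s + 2

Write q(s) = as^3 + bs^2 + cs + d. Substituting each data point gives a linear system:
  27a + 9b + 3c + d = 80
  125a + 25b + 5c + d = 422
  343a + 49b + 7c + d = 1220
  729a + 81b + 9c + d = 2666
Solving the system yields a = 4, b = -3, c = -1, d = 2.
So q(s) = 4s³ - 3s² - s + 2.
Check: q(3) = 80. ✓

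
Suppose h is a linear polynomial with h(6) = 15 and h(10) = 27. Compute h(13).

Write h(t) = at + b. Substituting each data point gives a linear system:
  6a + b = 15
  10a + b = 27
Solving the system yields a = 3, b = -3.
So h(t) = 3t - 3.
Then h(13) = 36.

36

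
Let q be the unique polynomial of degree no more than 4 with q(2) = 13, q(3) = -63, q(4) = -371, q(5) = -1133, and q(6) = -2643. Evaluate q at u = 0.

Write q(u) = au^4 + bu^3 + cu^2 + du + e. Substituting each data point gives a linear system:
  16a + 8b + 4c + 2d + e = 13
  81a + 27b + 9c + 3d + e = -63
  256a + 64b + 16c + 4d + e = -371
  625a + 125b + 25c + 5d + e = -1133
  1296a + 216b + 36c + 6d + e = -2643
Solving the system yields a = -3, b = 5, c = 4, d = 4, e = -3.
So q(u) = -3u^4 + 5u^3 + 4u^2 + 4u - 3.
Then q(0) = -3.

-3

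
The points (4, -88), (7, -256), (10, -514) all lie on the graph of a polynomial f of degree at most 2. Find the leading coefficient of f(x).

-5

Write f(x) = ax^2 + bx + c. Substituting each data point gives a linear system:
  16a + 4b + c = -88
  49a + 7b + c = -256
  100a + 10b + c = -514
Solving the system yields a = -5, b = -1, c = -4.
So f(x) = -5x^2 - x - 4.
The leading coefficient is -5.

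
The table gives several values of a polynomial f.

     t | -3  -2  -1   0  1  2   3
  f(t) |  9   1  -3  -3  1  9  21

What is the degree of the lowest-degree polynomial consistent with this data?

Forward differences of the values at t = -3, -2, -1, 0, 1, 2, 3:
  f  : 9  1  -3  -3  1  9  21
  Δ  : -8  -4  0  4  8  12
  Δ^2: 4  4  4  4  4
  Δ^3: 0  0  0  0
  Δ^4: 0  0  0
  Δ^5: 0  0
  Δ^6: 0
The second differences are constant (4) and nonzero, while all higher differences vanish, so the minimal degree is 2.

2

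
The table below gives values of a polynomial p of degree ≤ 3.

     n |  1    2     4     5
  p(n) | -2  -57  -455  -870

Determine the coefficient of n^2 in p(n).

Write p(n) = an^3 + bn^2 + cn + d. Substituting each data point gives a linear system:
  a + b + c + d = -2
  8a + 4b + 2c + d = -57
  64a + 16b + 4c + d = -455
  125a + 25b + 5c + d = -870
Solving the system yields a = -6, b = -6, c = 5, d = 5.
So p(n) = -6n^3 - 6n^2 + 5n + 5.
The coefficient of n^2 is -6.

-6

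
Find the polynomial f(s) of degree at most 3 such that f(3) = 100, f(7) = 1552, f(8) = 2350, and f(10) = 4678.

Write f(s) = as^3 + bs^2 + cs + d. Substituting each data point gives a linear system:
  27a + 9b + 3c + d = 100
  343a + 49b + 7c + d = 1552
  512a + 64b + 8c + d = 2350
  1000a + 100b + 10c + d = 4678
Solving the system yields a = 5, b = -3, c = -2, d = -2.
So f(s) = 5s³ - 3s² - 2s - 2.
Check: f(3) = 100. ✓

f(s) = 5s^3 - 3s^2 - 2s - 2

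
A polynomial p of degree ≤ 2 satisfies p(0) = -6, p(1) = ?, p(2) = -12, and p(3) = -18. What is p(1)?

-8

The 3 known points determine the degree-2 polynomial uniquely.
Write p(t) = at^2 + bt + c. Substituting each data point gives a linear system:
  c = -6
  4a + 2b + c = -12
  9a + 3b + c = -18
Solving the system yields a = -1, b = -1, c = -6.
So p(t) = -t^2 - t - 6.
Then p(1) = -8.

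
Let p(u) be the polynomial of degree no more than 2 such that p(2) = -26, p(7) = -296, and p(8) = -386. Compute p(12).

-866

Using the Lagrange interpolation formula with nodes 2, 7, 8:
  L_0(u) = (u - 7)(u - 8) / 30
  L_1(u) = (u - 2)(u - 8) / -5
  L_2(u) = (u - 2)(u - 7) / 6
Then p(u) = -26·L_0(u) - 296·L_1(u) - 386·L_2(u).
Expanding and collecting terms gives p(u) = -6u^2 - 2.
Evaluating at u = 12: p(12) = -866.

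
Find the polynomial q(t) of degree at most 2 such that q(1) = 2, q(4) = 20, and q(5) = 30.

Write q(t) = at^2 + bt + c. Substituting each data point gives a linear system:
  a + b + c = 2
  16a + 4b + c = 20
  25a + 5b + c = 30
Solving the system yields a = 1, b = 1, c = 0.
So q(t) = t^2 + t.
Check: q(4) = 20. ✓

q(t) = t^2 + t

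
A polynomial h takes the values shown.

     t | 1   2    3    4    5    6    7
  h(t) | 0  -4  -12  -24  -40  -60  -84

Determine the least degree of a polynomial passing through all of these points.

2

Forward differences of the values at t = 1, 2, 3, 4, 5, 6, 7:
  h  : 0  -4  -12  -24  -40  -60  -84
  Δ  : -4  -8  -12  -16  -20  -24
  Δ^2: -4  -4  -4  -4  -4
  Δ^3: 0  0  0  0
  Δ^4: 0  0  0
  Δ^5: 0  0
  Δ^6: 0
The second differences are constant (-4) and nonzero, while all higher differences vanish, so the minimal degree is 2.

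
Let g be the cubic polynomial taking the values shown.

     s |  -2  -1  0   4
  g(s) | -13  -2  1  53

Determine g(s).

g(s) = s^3 - s^2 + s + 1

Using the Lagrange interpolation formula with nodes -2, -1, 0, 4:
  L_0(s) = (s + 1)s(s - 4) / -12
  L_1(s) = (s + 2)s(s - 4) / 5
  L_2(s) = (s + 2)(s + 1)(s - 4) / -8
  L_3(s) = (s + 2)(s + 1)s / 120
Then g(s) = -13·L_0(s) - 2·L_1(s) + 1·L_2(s) + 53·L_3(s).
Expanding and collecting terms gives g(s) = s^3 - s^2 + s + 1.
Check: g(0) = 1. ✓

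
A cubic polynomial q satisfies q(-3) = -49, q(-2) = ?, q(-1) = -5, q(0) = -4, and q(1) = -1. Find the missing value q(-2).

On equispaced nodes a degree-3 polynomial has vanishing fourth forward difference, so
  q(-3) - 4·q(-2) + 6·q(-1) - 4·q(0) + q(1) = 0.
Substituting the known values and solving for q(-2):
  -4·q(-2) = 64
  q(-2) = -16.

-16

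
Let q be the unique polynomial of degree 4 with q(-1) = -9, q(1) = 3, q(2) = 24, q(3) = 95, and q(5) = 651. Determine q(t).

Using the Lagrange interpolation formula with nodes -1, 1, 2, 3, 5:
  L_0(t) = (t - 1)(t - 2)(t - 3)(t - 5) / 144
  L_1(t) = (t + 1)(t - 2)(t - 3)(t - 5) / -16
  L_2(t) = (t + 1)(t - 1)(t - 3)(t - 5) / 9
  L_3(t) = (t + 1)(t - 1)(t - 2)(t - 5) / -16
  L_4(t) = (t + 1)(t - 1)(t - 2)(t - 3) / 144
Then q(t) = -9·L_0(t) + 3·L_1(t) + 24·L_2(t) + 95·L_3(t) + 651·L_4(t).
Expanding and collecting terms gives q(t) = t^4 + 6t - 4.
Check: q(1) = 3. ✓

q(t) = t^4 + 6t - 4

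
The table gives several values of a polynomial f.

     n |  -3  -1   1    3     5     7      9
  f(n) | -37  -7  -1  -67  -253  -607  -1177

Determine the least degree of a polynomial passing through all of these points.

Forward differences of the values at n = -3, -1, 1, 3, 5, 7, 9:
  f  : -37  -7  -1  -67  -253  -607  -1177
  Δ  : 30  6  -66  -186  -354  -570
  Δ^2: -24  -72  -120  -168  -216
  Δ^3: -48  -48  -48  -48
  Δ^4: 0  0  0
  Δ^5: 0  0
  Δ^6: 0
The third differences are constant (-48) and nonzero, while all higher differences vanish, so the minimal degree is 3.

3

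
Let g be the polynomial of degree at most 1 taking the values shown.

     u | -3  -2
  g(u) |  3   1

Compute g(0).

-3

Using the Lagrange interpolation formula with nodes -3, -2:
  L_0(u) = (u + 2) / -1
  L_1(u) = (u + 3) / 1
Then g(u) = 3·L_0(u) + 1·L_1(u).
Expanding and collecting terms gives g(u) = -2u - 3.
Evaluating at u = 0: g(0) = -3.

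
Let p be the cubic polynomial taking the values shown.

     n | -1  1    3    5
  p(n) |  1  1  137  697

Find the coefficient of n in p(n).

Write p(n) = an^3 + bn^2 + cn + d. Substituting each data point gives a linear system:
  -a + b - c + d = 1
  a + b + c + d = 1
  27a + 9b + 3c + d = 137
  125a + 25b + 5c + d = 697
Solving the system yields a = 6, b = -1, c = -6, d = 2.
So p(n) = 6n^3 - n^2 - 6n + 2.
The coefficient of n is -6.

-6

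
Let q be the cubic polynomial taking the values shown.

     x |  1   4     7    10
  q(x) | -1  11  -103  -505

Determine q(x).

q(x) = -x^3 + 5x^2 - 5

Write q(x) = ax^3 + bx^2 + cx + d. Substituting each data point gives a linear system:
  a + b + c + d = -1
  64a + 16b + 4c + d = 11
  343a + 49b + 7c + d = -103
  1000a + 100b + 10c + d = -505
Solving the system yields a = -1, b = 5, c = 0, d = -5.
So q(x) = -x³ + 5x² - 5.
Check: q(7) = -103. ✓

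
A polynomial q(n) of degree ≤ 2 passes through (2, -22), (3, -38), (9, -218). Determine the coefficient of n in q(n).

Write q(n) = an^2 + bn + c. Substituting each data point gives a linear system:
  4a + 2b + c = -22
  9a + 3b + c = -38
  81a + 9b + c = -218
Solving the system yields a = -2, b = -6, c = -2.
So q(n) = -2n^2 - 6n - 2.
The coefficient of n is -6.

-6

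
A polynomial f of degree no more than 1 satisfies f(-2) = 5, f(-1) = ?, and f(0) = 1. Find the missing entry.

3

The 2 known points determine the degree-1 polynomial uniquely.
Write f(x) = ax + b. Substituting each data point gives a linear system:
  -2a + b = 5
  b = 1
Solving the system yields a = -2, b = 1.
So f(x) = -2x + 1.
Then f(-1) = 3.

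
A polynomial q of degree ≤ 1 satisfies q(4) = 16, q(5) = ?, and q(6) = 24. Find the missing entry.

20

On equispaced nodes a degree-1 polynomial has vanishing second forward difference, so
  q(4) - 2·q(5) + q(6) = 0.
Substituting the known values and solving for q(5):
  -2·q(5) = -40
  q(5) = 20.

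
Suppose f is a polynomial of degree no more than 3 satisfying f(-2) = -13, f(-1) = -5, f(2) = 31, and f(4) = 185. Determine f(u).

Write f(u) = au^3 + bu^2 + cu + d. Substituting each data point gives a linear system:
  -8a + 4b - 2c + d = -13
  -a + b - c + d = -5
  8a + 4b + 2c + d = 31
  64a + 16b + 4c + d = 185
Solving the system yields a = 2, b = 3, c = 3, d = -3.
So f(u) = 2u^3 + 3u^2 + 3u - 3.
Check: f(2) = 31. ✓

f(u) = 2u^3 + 3u^2 + 3u - 3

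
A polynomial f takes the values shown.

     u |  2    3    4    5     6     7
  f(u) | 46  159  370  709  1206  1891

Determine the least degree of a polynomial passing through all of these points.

3

Forward differences of the values at u = 2, 3, 4, 5, 6, 7:
  f  : 46  159  370  709  1206  1891
  Δ  : 113  211  339  497  685
  Δ^2: 98  128  158  188
  Δ^3: 30  30  30
  Δ^4: 0  0
  Δ^5: 0
The third differences are constant (30) and nonzero, while all higher differences vanish, so the minimal degree is 3.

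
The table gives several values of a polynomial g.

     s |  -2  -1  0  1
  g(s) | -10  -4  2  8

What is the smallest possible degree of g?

Forward differences of the values at s = -2, -1, 0, 1:
  g  : -10  -4  2  8
  Δ  : 6  6  6
  Δ^2: 0  0
  Δ^3: 0
The first differences are constant (6) and nonzero, while all higher differences vanish, so the minimal degree is 1.

1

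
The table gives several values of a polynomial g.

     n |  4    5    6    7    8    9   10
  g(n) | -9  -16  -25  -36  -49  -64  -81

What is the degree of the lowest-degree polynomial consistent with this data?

Forward differences of the values at n = 4, 5, 6, 7, 8, 9, 10:
  g  : -9  -16  -25  -36  -49  -64  -81
  Δ  : -7  -9  -11  -13  -15  -17
  Δ^2: -2  -2  -2  -2  -2
  Δ^3: 0  0  0  0
  Δ^4: 0  0  0
  Δ^5: 0  0
  Δ^6: 0
The second differences are constant (-2) and nonzero, while all higher differences vanish, so the minimal degree is 2.

2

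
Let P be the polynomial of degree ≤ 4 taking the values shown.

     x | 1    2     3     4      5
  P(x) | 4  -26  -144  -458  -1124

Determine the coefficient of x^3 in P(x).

Write P(x) = ax^4 + bx^3 + cx^2 + dx + e. Substituting each data point gives a linear system:
  a + b + c + d + e = 4
  16a + 8b + 4c + 2d + e = -26
  81a + 27b + 9c + 3d + e = -144
  256a + 64b + 16c + 4d + e = -458
  625a + 125b + 25c + 5d + e = -1124
Solving the system yields a = -2, b = 2, c = -6, d = 4, e = 6.
So P(x) = -2x^4 + 2x^3 - 6x^2 + 4x + 6.
The coefficient of x^3 is 2.

2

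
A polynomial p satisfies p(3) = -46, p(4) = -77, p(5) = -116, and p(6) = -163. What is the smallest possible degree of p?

2

Forward differences of the values at t = 3, 4, 5, 6:
  p  : -46  -77  -116  -163
  Δ  : -31  -39  -47
  Δ^2: -8  -8
  Δ^3: 0
The second differences are constant (-8) and nonzero, while all higher differences vanish, so the minimal degree is 2.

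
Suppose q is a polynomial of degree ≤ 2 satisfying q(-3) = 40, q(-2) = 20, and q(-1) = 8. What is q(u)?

q(u) = 4u^2 + 4

Write q(u) = au^2 + bu + c. Substituting each data point gives a linear system:
  9a - 3b + c = 40
  4a - 2b + c = 20
  a - b + c = 8
Solving the system yields a = 4, b = 0, c = 4.
So q(u) = 4u² + 4.
Check: q(-3) = 40. ✓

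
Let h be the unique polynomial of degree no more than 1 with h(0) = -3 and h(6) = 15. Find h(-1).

Using the Lagrange interpolation formula with nodes 0, 6:
  L_0(t) = (t - 6) / -6
  L_1(t) = t / 6
Then h(t) = -3·L_0(t) + 15·L_1(t).
Expanding and collecting terms gives h(t) = 3t - 3.
Evaluating at t = -1: h(-1) = -6.

-6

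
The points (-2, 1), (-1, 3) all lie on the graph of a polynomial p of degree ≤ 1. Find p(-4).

-3

Using the Lagrange interpolation formula with nodes -2, -1:
  L_0(t) = (t + 1) / -1
  L_1(t) = (t + 2) / 1
Then p(t) = 1·L_0(t) + 3·L_1(t).
Expanding and collecting terms gives p(t) = 2t + 5.
Evaluating at t = -4: p(-4) = -3.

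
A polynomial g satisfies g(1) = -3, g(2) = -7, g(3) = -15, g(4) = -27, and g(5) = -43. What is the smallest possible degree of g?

Forward differences of the values at t = 1, 2, 3, 4, 5:
  g  : -3  -7  -15  -27  -43
  Δ  : -4  -8  -12  -16
  Δ^2: -4  -4  -4
  Δ^3: 0  0
  Δ^4: 0
The second differences are constant (-4) and nonzero, while all higher differences vanish, so the minimal degree is 2.

2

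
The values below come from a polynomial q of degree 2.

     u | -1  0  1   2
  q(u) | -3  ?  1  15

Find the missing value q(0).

-5

On equispaced nodes a degree-2 polynomial has vanishing third forward difference, so
  - q(-1) + 3·q(0) - 3·q(1) + q(2) = 0.
Substituting the known values and solving for q(0):
  3·q(0) = -15
  q(0) = -5.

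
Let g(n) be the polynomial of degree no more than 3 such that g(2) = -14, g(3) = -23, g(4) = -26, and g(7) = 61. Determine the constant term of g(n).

-2

Write g(n) = an^3 + bn^2 + cn + d. Substituting each data point gives a linear system:
  8a + 4b + 2c + d = -14
  27a + 9b + 3c + d = -23
  64a + 16b + 4c + d = -26
  343a + 49b + 7c + d = 61
Solving the system yields a = 1, b = -6, c = 2, d = -2.
So g(n) = n^3 - 6n^2 + 2n - 2.
The constant term is -2.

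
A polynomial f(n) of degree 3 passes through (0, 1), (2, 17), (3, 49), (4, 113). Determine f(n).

Write f(n) = an^3 + bn^2 + cn + d. Substituting each data point gives a linear system:
  d = 1
  8a + 4b + 2c + d = 17
  27a + 9b + 3c + d = 49
  64a + 16b + 4c + d = 113
Solving the system yields a = 2, b = -2, c = 4, d = 1.
So f(n) = 2n^3 - 2n^2 + 4n + 1.
Check: f(0) = 1. ✓

f(n) = 2n^3 - 2n^2 + 4n + 1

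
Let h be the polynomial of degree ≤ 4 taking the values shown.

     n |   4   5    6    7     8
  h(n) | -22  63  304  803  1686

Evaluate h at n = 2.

-12

Write h(n) = an^4 + bn^3 + cn^2 + dn + e. Substituting each data point gives a linear system:
  256a + 64b + 16c + 4d + e = -22
  625a + 125b + 25c + 5d + e = 63
  1296a + 216b + 36c + 6d + e = 304
  2401a + 343b + 49c + 7d + e = 803
  4096a + 512b + 64c + 8d + e = 1686
Solving the system yields a = 1, b = -5, c = 2, d = 3, e = -2.
So h(n) = n^4 - 5n^3 + 2n^2 + 3n - 2.
Then h(2) = -12.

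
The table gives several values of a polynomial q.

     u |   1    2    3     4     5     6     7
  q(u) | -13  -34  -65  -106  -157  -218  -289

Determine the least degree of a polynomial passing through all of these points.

2

Forward differences of the values at u = 1, 2, 3, 4, 5, 6, 7:
  q  : -13  -34  -65  -106  -157  -218  -289
  Δ  : -21  -31  -41  -51  -61  -71
  Δ^2: -10  -10  -10  -10  -10
  Δ^3: 0  0  0  0
  Δ^4: 0  0  0
  Δ^5: 0  0
  Δ^6: 0
The second differences are constant (-10) and nonzero, while all higher differences vanish, so the minimal degree is 2.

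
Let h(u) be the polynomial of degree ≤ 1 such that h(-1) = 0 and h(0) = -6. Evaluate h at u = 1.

Write h(u) = au + b. Substituting each data point gives a linear system:
  -a + b = 0
  b = -6
Solving the system yields a = -6, b = -6.
So h(u) = -6u - 6.
Then h(1) = -12.

-12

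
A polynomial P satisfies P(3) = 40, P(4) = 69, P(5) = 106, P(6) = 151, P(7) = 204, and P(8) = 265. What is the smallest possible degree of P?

2

Forward differences of the values at n = 3, 4, 5, 6, 7, 8:
  P  : 40  69  106  151  204  265
  Δ  : 29  37  45  53  61
  Δ^2: 8  8  8  8
  Δ^3: 0  0  0
  Δ^4: 0  0
  Δ^5: 0
The second differences are constant (8) and nonzero, while all higher differences vanish, so the minimal degree is 2.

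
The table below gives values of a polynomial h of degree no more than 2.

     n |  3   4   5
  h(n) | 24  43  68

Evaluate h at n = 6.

99

Write h(n) = an^2 + bn + c. Substituting each data point gives a linear system:
  9a + 3b + c = 24
  16a + 4b + c = 43
  25a + 5b + c = 68
Solving the system yields a = 3, b = -2, c = 3.
So h(n) = 3n² - 2n + 3.
Then h(6) = 99.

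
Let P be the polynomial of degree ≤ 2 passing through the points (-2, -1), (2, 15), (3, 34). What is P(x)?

P(x) = 3x^2 + 4x - 5

Using the Lagrange interpolation formula with nodes -2, 2, 3:
  L_0(x) = (x - 2)(x - 3) / 20
  L_1(x) = (x + 2)(x - 3) / -4
  L_2(x) = (x + 2)(x - 2) / 5
Then P(x) = -1·L_0(x) + 15·L_1(x) + 34·L_2(x).
Expanding and collecting terms gives P(x) = 3x^2 + 4x - 5.
Check: P(2) = 15. ✓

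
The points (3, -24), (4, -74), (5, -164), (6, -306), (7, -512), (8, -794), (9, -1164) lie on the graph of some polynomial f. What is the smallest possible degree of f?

Forward differences of the values at u = 3, 4, 5, 6, 7, 8, 9:
  f  : -24  -74  -164  -306  -512  -794  -1164
  Δ  : -50  -90  -142  -206  -282  -370
  Δ^2: -40  -52  -64  -76  -88
  Δ^3: -12  -12  -12  -12
  Δ^4: 0  0  0
  Δ^5: 0  0
  Δ^6: 0
The third differences are constant (-12) and nonzero, while all higher differences vanish, so the minimal degree is 3.

3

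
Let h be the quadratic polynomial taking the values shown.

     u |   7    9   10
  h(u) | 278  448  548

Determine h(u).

Using the Lagrange interpolation formula with nodes 7, 9, 10:
  L_0(u) = (u - 9)(u - 10) / 6
  L_1(u) = (u - 7)(u - 10) / -2
  L_2(u) = (u - 7)(u - 9) / 3
Then h(u) = 278·L_0(u) + 448·L_1(u) + 548·L_2(u).
Expanding and collecting terms gives h(u) = 5u^2 + 5u - 2.
Check: h(10) = 548. ✓

h(u) = 5u^2 + 5u - 2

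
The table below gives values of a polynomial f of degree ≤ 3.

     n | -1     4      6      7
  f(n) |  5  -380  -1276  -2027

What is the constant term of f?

-4

Write f(n) = an^3 + bn^2 + cn + d. Substituting each data point gives a linear system:
  -a + b - c + d = 5
  64a + 16b + 4c + d = -380
  216a + 36b + 6c + d = -1276
  343a + 49b + 7c + d = -2027
Solving the system yields a = -6, b = 1, c = -2, d = -4.
So f(n) = -6n^3 + n^2 - 2n - 4.
The constant term is -4.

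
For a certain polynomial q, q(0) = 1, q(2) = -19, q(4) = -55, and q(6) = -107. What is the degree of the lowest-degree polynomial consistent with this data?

2

Forward differences of the values at n = 0, 2, 4, 6:
  q  : 1  -19  -55  -107
  Δ  : -20  -36  -52
  Δ^2: -16  -16
  Δ^3: 0
The second differences are constant (-16) and nonzero, while all higher differences vanish, so the minimal degree is 2.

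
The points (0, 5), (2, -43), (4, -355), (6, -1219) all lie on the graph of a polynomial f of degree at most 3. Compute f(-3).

Forward differences of the values at u = 0, 2, 4, 6:
  f  : 5  -43  -355  -1219
  Δ  : -48  -312  -864
  Δ^2: -264  -552
  Δ^3: -288
The third differences are constant, confirming degree 3.
Interpolating (Newton forward form) and evaluating at u = -3 gives f(-3) = 212.

212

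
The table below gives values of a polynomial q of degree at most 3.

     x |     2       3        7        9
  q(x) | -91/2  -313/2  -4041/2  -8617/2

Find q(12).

Using the Lagrange interpolation formula with nodes 2, 3, 7, 9:
  L_0(x) = (x - 3)(x - 7)(x - 9) / -35
  L_1(x) = (x - 2)(x - 7)(x - 9) / 24
  L_2(x) = (x - 2)(x - 3)(x - 9) / -40
  L_3(x) = (x - 2)(x - 3)(x - 7) / 84
Then q(x) = -91/2·L_0(x) - 313/2·L_1(x) - 4041/2·L_2(x) - 8617/2·L_3(x).
Expanding and collecting terms gives q(x) = -6x³ + x² - 2x + 5/2.
Evaluating at x = 12: q(12) = -20491/2.

-20491/2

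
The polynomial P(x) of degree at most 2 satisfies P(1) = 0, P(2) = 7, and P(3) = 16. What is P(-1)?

Forward differences of the values at x = 1, 2, 3:
  P  : 0  7  16
  Δ  : 7  9
  Δ^2: 2
The second differences are constant, confirming degree 2.
Interpolating (Newton forward form) and evaluating at x = -1 gives P(-1) = -8.

-8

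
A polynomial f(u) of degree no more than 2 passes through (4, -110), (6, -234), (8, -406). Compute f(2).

-34

Using the Lagrange interpolation formula with nodes 4, 6, 8:
  L_0(u) = (u - 6)(u - 8) / 8
  L_1(u) = (u - 4)(u - 8) / -4
  L_2(u) = (u - 4)(u - 6) / 8
Then f(u) = -110·L_0(u) - 234·L_1(u) - 406·L_2(u).
Expanding and collecting terms gives f(u) = -6u² - 2u - 6.
Evaluating at u = 2: f(2) = -34.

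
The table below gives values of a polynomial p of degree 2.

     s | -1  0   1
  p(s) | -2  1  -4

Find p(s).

Write p(s) = as^2 + bs + c. Substituting each data point gives a linear system:
  a - b + c = -2
  c = 1
  a + b + c = -4
Solving the system yields a = -4, b = -1, c = 1.
So p(s) = -4s^2 - s + 1.
Check: p(1) = -4. ✓

p(s) = -4s^2 - s + 1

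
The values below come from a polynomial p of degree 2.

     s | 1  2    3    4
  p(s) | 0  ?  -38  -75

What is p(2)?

-13

On equispaced nodes a degree-2 polynomial has vanishing third forward difference, so
  - p(1) + 3·p(2) - 3·p(3) + p(4) = 0.
Substituting the known values and solving for p(2):
  3·p(2) = -39
  p(2) = -13.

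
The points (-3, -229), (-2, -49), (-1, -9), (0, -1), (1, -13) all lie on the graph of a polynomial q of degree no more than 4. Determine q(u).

Write q(u) = au^4 + bu^3 + cu^2 + du + e. Substituting each data point gives a linear system:
  81a - 27b + 9c - 3d + e = -229
  16a - 8b + 4c - 2d + e = -49
  a - b + c - d + e = -9
  e = -1
  a + b + c + d + e = -13
Solving the system yields a = -4, b = -6, c = -6, d = 4, e = -1.
So q(u) = -4u^4 - 6u^3 - 6u^2 + 4u - 1.
Check: q(0) = -1. ✓

q(u) = -4u^4 - 6u^3 - 6u^2 + 4u - 1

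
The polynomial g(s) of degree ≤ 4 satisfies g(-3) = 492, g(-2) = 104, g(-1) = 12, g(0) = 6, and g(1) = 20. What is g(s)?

g(s) = 6s^4 + s^3 + 4s^2 + 3s + 6

Write g(s) = as^4 + bs^3 + cs^2 + ds + e. Substituting each data point gives a linear system:
  81a - 27b + 9c - 3d + e = 492
  16a - 8b + 4c - 2d + e = 104
  a - b + c - d + e = 12
  e = 6
  a + b + c + d + e = 20
Solving the system yields a = 6, b = 1, c = 4, d = 3, e = 6.
So g(s) = 6s⁴ + s³ + 4s² + 3s + 6.
Check: g(-3) = 492. ✓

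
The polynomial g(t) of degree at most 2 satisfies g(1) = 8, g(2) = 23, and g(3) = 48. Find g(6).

Using the Lagrange interpolation formula with nodes 1, 2, 3:
  L_0(t) = (t - 2)(t - 3) / 2
  L_1(t) = (t - 1)(t - 3) / -1
  L_2(t) = (t - 1)(t - 2) / 2
Then g(t) = 8·L_0(t) + 23·L_1(t) + 48·L_2(t).
Expanding and collecting terms gives g(t) = 5t^2 + 3.
Evaluating at t = 6: g(6) = 183.

183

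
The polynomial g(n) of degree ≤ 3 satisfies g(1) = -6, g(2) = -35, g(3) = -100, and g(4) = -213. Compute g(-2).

-15

Write g(n) = an^3 + bn^2 + cn + d. Substituting each data point gives a linear system:
  a + b + c + d = -6
  8a + 4b + 2c + d = -35
  27a + 9b + 3c + d = -100
  64a + 16b + 4c + d = -213
Solving the system yields a = -2, b = -6, c = 3, d = -1.
So g(n) = -2n^3 - 6n^2 + 3n - 1.
Then g(-2) = -15.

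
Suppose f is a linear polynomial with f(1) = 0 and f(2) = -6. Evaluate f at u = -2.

18

Using the Lagrange interpolation formula with nodes 1, 2:
  L_0(u) = (u - 2) / -1
  L_1(u) = (u - 1) / 1
Then f(u) = 0·L_0(u) - 6·L_1(u).
Expanding and collecting terms gives f(u) = -6u + 6.
Evaluating at u = -2: f(-2) = 18.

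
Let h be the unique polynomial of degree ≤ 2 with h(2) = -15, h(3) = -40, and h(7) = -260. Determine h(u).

Write h(u) = au^2 + bu + c. Substituting each data point gives a linear system:
  4a + 2b + c = -15
  9a + 3b + c = -40
  49a + 7b + c = -260
Solving the system yields a = -6, b = 5, c = -1.
So h(u) = -6u^2 + 5u - 1.
Check: h(2) = -15. ✓

h(u) = -6u^2 + 5u - 1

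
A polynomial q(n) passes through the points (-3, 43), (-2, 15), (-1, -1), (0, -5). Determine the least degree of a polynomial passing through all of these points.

2

Forward differences of the values at n = -3, -2, -1, 0:
  q  : 43  15  -1  -5
  Δ  : -28  -16  -4
  Δ^2: 12  12
  Δ^3: 0
The second differences are constant (12) and nonzero, while all higher differences vanish, so the minimal degree is 2.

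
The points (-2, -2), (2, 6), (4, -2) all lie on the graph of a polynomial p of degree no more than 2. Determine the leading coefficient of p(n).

Write p(n) = an^2 + bn + c. Substituting each data point gives a linear system:
  4a - 2b + c = -2
  4a + 2b + c = 6
  16a + 4b + c = -2
Solving the system yields a = -1, b = 2, c = 6.
So p(n) = -n^2 + 2n + 6.
The leading coefficient is -1.

-1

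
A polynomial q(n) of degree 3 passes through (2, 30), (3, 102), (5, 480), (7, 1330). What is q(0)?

0

Using the Lagrange interpolation formula with nodes 2, 3, 5, 7:
  L_0(n) = (n - 3)(n - 5)(n - 7) / -15
  L_1(n) = (n - 2)(n - 5)(n - 7) / 8
  L_2(n) = (n - 2)(n - 3)(n - 7) / -12
  L_3(n) = (n - 2)(n - 3)(n - 5) / 40
Then q(n) = 30·L_0(n) + 102·L_1(n) + 480·L_2(n) + 1330·L_3(n).
Expanding and collecting terms gives q(n) = 4n^3 - n^2 + n.
Evaluating at n = 0: q(0) = 0.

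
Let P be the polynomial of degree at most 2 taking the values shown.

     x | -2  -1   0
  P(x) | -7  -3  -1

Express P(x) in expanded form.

Write P(x) = ax^2 + bx + c. Substituting each data point gives a linear system:
  4a - 2b + c = -7
  a - b + c = -3
  c = -1
Solving the system yields a = -1, b = 1, c = -1.
So P(x) = -x^2 + x - 1.
Check: P(0) = -1. ✓

P(x) = -x^2 + x - 1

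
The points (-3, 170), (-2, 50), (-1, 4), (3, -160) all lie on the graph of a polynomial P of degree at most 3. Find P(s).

P(s) = -6s^3 + s^2 - s - 4

Write P(s) = as^3 + bs^2 + cs + d. Substituting each data point gives a linear system:
  -27a + 9b - 3c + d = 170
  -8a + 4b - 2c + d = 50
  -a + b - c + d = 4
  27a + 9b + 3c + d = -160
Solving the system yields a = -6, b = 1, c = -1, d = -4.
So P(s) = -6s^3 + s^2 - s - 4.
Check: P(-1) = 4. ✓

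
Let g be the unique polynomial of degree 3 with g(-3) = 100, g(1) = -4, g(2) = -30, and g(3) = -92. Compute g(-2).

38

Write g(u) = au^3 + bu^2 + cu + d. Substituting each data point gives a linear system:
  -27a + 9b - 3c + d = 100
  a + b + c + d = -4
  8a + 4b + 2c + d = -30
  27a + 9b + 3c + d = -92
Solving the system yields a = -3, b = 0, c = -5, d = 4.
So g(u) = -3u^3 - 5u + 4.
Then g(-2) = 38.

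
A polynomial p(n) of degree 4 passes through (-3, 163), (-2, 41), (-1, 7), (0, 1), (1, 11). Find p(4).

737

Using the Lagrange interpolation formula with nodes -3, -2, -1, 0, 1:
  L_0(n) = (n + 2)(n + 1)n(n - 1) / 24
  L_1(n) = (n + 3)(n + 1)n(n - 1) / -6
  L_2(n) = (n + 3)(n + 2)n(n - 1) / 4
  L_3(n) = (n + 3)(n + 2)(n + 1)(n - 1) / -6
  L_4(n) = (n + 3)(n + 2)(n + 1)n / 24
Then p(n) = 163·L_0(n) + 41·L_1(n) + 7·L_2(n) + 1·L_3(n) + 11·L_4(n).
Expanding and collecting terms gives p(n) = 2n^4 + 2n^3 + 6n^2 + 1.
Evaluating at n = 4: p(4) = 737.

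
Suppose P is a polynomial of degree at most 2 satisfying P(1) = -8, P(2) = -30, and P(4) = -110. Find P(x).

Write P(x) = ax^2 + bx + c. Substituting each data point gives a linear system:
  a + b + c = -8
  4a + 2b + c = -30
  16a + 4b + c = -110
Solving the system yields a = -6, b = -4, c = 2.
So P(x) = -6x^2 - 4x + 2.
Check: P(4) = -110. ✓

P(x) = -6x^2 - 4x + 2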